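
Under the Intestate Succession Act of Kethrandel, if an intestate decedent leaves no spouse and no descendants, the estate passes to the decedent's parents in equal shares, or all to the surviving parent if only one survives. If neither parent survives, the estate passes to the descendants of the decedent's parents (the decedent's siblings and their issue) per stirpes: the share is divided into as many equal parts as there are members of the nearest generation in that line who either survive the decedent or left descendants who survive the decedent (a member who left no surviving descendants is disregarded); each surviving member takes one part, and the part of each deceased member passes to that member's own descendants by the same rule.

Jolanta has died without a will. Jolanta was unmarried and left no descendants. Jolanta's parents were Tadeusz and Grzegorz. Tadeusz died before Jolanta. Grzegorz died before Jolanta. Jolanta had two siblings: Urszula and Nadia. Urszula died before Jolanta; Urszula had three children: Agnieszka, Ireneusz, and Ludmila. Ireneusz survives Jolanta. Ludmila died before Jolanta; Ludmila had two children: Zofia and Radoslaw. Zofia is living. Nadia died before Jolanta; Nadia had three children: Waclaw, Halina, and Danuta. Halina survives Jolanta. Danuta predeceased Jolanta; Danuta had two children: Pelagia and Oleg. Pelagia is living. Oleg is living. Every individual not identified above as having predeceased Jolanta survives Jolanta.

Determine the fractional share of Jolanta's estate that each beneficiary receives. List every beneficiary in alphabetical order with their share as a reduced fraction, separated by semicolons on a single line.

Neither parent survives and there are no descendants, so the estate passes to Jolanta's siblings and their issue per stirpes.
The estate is divided into 2 equal shares of 1/2 among Urszula, Nadia.
Urszula predeceased; the 1/2 allotted to Urszula's branch passes to Urszula's issue by representation.
The 1/2 is divided into 3 equal shares of 1/6 among Agnieszka, Ireneusz, Ludmila.
Agnieszka is living and takes 1/6.
Ireneusz is living and takes 1/6.
Ludmila predeceased; the 1/6 allotted to Ludmila's branch passes to Ludmila's issue by representation.
The 1/6 is divided into 2 equal shares of 1/12 among Zofia, Radoslaw.
Zofia is living and takes 1/12.
Radoslaw is living and takes 1/12.
Nadia predeceased; the 1/2 allotted to Nadia's branch passes to Nadia's issue by representation.
The 1/2 is divided into 3 equal shares of 1/6 among Waclaw, Halina, Danuta.
Waclaw is living and takes 1/6.
Halina is living and takes 1/6.
Danuta predeceased; the 1/6 allotted to Danuta's branch passes to Danuta's issue by representation.
The 1/6 is divided into 2 equal shares of 1/12 among Pelagia, Oleg.
Pelagia is living and takes 1/12.
Oleg is living and takes 1/12.

Agnieszka 1/6; Halina 1/6; Ireneusz 1/6; Oleg 1/12; Pelagia 1/12; Radoslaw 1/12; Waclaw 1/6; Zofia 1/12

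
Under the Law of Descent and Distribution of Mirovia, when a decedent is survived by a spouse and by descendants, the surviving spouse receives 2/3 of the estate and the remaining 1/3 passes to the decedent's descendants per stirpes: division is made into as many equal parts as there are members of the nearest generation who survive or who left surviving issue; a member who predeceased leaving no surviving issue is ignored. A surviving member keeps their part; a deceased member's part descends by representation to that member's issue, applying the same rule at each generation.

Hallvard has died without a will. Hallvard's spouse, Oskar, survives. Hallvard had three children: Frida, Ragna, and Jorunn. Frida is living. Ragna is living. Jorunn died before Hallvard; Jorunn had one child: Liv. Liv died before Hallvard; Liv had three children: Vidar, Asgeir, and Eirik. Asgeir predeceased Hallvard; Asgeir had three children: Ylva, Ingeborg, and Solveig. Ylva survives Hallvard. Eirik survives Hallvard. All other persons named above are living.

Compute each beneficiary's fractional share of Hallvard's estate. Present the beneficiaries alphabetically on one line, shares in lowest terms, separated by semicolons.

Eirik 1/27; Frida 1/9; Ingeborg 1/81; Oskar 2/3; Ragna 1/9; Solveig 1/81; Vidar 1/27; Ylva 1/81

Oskar, as surviving spouse, takes 2/3.
The remaining 1/3 passes to Hallvard's descendants per stirpes.
The 1/3 is divided into 3 equal shares of 1/9 among Frida, Ragna, Jorunn.
Frida is living and takes 1/9.
Ragna is living and takes 1/9.
Jorunn predeceased; the 1/9 allotted to Jorunn's branch passes to Jorunn's issue by representation.
Liv's line is the sole branch at this level, so the full 1/9 passes to Liv's issue by representation.
The 1/9 is divided into 3 equal shares of 1/27 among Vidar, Asgeir, Eirik.
Vidar is living and takes 1/27.
Asgeir predeceased; the 1/27 allotted to Asgeir's branch passes to Asgeir's issue by representation.
The 1/27 is divided into 3 equal shares of 1/81 among Ylva, Ingeborg, Solveig.
Ylva is living and takes 1/81.
Ingeborg is living and takes 1/81.
Solveig is living and takes 1/81.
Eirik is living and takes 1/27.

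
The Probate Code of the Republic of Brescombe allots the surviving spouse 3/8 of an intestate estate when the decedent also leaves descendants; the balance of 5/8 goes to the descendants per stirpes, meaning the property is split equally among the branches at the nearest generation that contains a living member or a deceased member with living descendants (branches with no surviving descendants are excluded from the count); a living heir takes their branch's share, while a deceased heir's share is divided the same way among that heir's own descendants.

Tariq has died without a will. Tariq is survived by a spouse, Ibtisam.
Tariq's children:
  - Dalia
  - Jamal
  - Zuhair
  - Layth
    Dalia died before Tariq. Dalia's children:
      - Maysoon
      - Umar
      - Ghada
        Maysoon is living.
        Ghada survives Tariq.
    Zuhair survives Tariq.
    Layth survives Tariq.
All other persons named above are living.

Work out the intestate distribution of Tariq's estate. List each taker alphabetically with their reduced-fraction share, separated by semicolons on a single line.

Ghada 5/96; Ibtisam 3/8; Jamal 5/32; Layth 5/32; Maysoon 5/96; Umar 5/96; Zuhair 5/32

Ibtisam, as surviving spouse, takes 3/8.
The remaining 5/8 passes to Tariq's descendants per stirpes.
The 5/8 is divided into 4 equal shares of 5/32 among Dalia, Jamal, Zuhair, Layth.
Dalia predeceased; the 5/32 allotted to Dalia's branch passes to Dalia's issue by representation.
The 5/32 is divided into 3 equal shares of 5/96 among Maysoon, Umar, Ghada.
Maysoon is living and takes 5/96.
Umar is living and takes 5/96.
Ghada is living and takes 5/96.
Jamal is living and takes 5/32.
Zuhair is living and takes 5/32.
Layth is living and takes 5/32.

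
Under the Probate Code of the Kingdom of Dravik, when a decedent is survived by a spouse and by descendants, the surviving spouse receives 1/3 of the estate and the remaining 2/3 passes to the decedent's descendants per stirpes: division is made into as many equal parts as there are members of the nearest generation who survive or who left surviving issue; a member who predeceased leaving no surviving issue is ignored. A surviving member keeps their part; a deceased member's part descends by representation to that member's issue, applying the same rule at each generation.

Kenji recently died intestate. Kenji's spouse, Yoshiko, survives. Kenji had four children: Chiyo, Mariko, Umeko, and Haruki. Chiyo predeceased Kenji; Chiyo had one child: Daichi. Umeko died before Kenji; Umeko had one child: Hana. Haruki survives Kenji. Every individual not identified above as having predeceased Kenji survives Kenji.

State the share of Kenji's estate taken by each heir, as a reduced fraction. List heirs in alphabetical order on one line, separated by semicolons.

Daichi 1/6; Hana 1/6; Haruki 1/6; Mariko 1/6; Yoshiko 1/3

Yoshiko, as surviving spouse, takes 1/3.
The remaining 2/3 passes to Kenji's descendants per stirpes.
The 2/3 is divided into 4 equal shares of 1/6 among Chiyo, Mariko, Umeko, Haruki.
Chiyo predeceased; the 1/6 allotted to Chiyo's branch passes to Chiyo's issue by representation.
Daichi is the sole taker at this level and receives the full 1/6.
Mariko is living and takes 1/6.
Umeko predeceased; the 1/6 allotted to Umeko's branch passes to Umeko's issue by representation.
Hana is the sole taker at this level and receives the full 1/6.
Haruki is living and takes 1/6.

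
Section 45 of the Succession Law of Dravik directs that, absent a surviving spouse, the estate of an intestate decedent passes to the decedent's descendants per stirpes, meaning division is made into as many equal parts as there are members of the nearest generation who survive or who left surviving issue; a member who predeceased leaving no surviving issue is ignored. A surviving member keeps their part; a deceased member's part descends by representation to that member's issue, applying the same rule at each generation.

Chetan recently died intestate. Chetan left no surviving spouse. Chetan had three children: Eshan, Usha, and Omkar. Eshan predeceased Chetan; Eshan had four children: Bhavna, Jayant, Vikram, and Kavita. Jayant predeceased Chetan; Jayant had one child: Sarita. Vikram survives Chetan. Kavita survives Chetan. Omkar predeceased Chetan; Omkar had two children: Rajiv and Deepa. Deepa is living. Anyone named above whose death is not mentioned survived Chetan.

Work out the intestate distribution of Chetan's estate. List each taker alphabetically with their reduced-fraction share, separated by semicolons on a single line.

There is no surviving spouse, so the entire estate passes to Chetan's descendants per stirpes.
The estate is divided into 3 equal shares of 1/3 among Eshan, Usha, Omkar.
Eshan predeceased; the 1/3 allotted to Eshan's branch passes to Eshan's issue by representation.
The 1/3 is divided into 4 equal shares of 1/12 among Bhavna, Jayant, Vikram, Kavita.
Bhavna is living and takes 1/12.
Jayant predeceased; the 1/12 allotted to Jayant's branch passes to Jayant's issue by representation.
Sarita is the sole taker at this level and receives the full 1/12.
Vikram is living and takes 1/12.
Kavita is living and takes 1/12.
Usha is living and takes 1/3.
Omkar predeceased; the 1/3 allotted to Omkar's branch passes to Omkar's issue by representation.
The 1/3 is divided into 2 equal shares of 1/6 among Rajiv, Deepa.
Rajiv is living and takes 1/6.
Deepa is living and takes 1/6.

Bhavna 1/12; Deepa 1/6; Kavita 1/12; Rajiv 1/6; Sarita 1/12; Usha 1/3; Vikram 1/12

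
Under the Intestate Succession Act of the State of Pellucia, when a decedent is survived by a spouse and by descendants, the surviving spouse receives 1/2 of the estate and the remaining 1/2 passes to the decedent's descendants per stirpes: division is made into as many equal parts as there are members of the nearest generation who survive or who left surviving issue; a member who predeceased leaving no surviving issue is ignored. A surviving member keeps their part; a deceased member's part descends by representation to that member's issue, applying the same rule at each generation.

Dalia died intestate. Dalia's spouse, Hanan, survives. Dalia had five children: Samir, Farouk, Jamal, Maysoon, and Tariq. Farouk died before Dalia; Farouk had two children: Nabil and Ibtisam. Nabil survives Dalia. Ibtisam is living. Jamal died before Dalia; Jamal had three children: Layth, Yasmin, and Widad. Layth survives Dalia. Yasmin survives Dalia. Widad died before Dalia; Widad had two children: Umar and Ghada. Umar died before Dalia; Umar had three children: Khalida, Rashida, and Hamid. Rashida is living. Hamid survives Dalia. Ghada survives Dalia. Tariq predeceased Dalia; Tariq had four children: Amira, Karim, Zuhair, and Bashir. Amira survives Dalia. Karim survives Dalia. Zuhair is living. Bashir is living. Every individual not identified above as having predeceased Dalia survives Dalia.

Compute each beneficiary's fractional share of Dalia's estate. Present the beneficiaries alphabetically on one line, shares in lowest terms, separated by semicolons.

Amira 1/40; Bashir 1/40; Ghada 1/60; Hamid 1/180; Hanan 1/2; Ibtisam 1/20; Karim 1/40; Khalida 1/180; Layth 1/30; Maysoon 1/10; Nabil 1/20; Rashida 1/180; Samir 1/10; Yasmin 1/30; Zuhair 1/40

Hanan, as surviving spouse, takes 1/2.
The remaining 1/2 passes to Dalia's descendants per stirpes.
The 1/2 is divided into 5 equal shares of 1/10 among Samir, Farouk, Jamal, Maysoon, Tariq.
Samir is living and takes 1/10.
Farouk predeceased; the 1/10 allotted to Farouk's branch passes to Farouk's issue by representation.
The 1/10 is divided into 2 equal shares of 1/20 among Nabil, Ibtisam.
Nabil is living and takes 1/20.
Ibtisam is living and takes 1/20.
Jamal predeceased; the 1/10 allotted to Jamal's branch passes to Jamal's issue by representation.
The 1/10 is divided into 3 equal shares of 1/30 among Layth, Yasmin, Widad.
Layth is living and takes 1/30.
Yasmin is living and takes 1/30.
Widad predeceased; the 1/30 allotted to Widad's branch passes to Widad's issue by representation.
The 1/30 is divided into 2 equal shares of 1/60 among Umar, Ghada.
Umar predeceased; the 1/60 allotted to Umar's branch passes to Umar's issue by representation.
The 1/60 is divided into 3 equal shares of 1/180 among Khalida, Rashida, Hamid.
Khalida is living and takes 1/180.
Rashida is living and takes 1/180.
Hamid is living and takes 1/180.
Ghada is living and takes 1/60.
Maysoon is living and takes 1/10.
Tariq predeceased; the 1/10 allotted to Tariq's branch passes to Tariq's issue by representation.
The 1/10 is divided into 4 equal shares of 1/40 among Amira, Karim, Zuhair, Bashir.
Amira is living and takes 1/40.
Karim is living and takes 1/40.
Zuhair is living and takes 1/40.
Bashir is living and takes 1/40.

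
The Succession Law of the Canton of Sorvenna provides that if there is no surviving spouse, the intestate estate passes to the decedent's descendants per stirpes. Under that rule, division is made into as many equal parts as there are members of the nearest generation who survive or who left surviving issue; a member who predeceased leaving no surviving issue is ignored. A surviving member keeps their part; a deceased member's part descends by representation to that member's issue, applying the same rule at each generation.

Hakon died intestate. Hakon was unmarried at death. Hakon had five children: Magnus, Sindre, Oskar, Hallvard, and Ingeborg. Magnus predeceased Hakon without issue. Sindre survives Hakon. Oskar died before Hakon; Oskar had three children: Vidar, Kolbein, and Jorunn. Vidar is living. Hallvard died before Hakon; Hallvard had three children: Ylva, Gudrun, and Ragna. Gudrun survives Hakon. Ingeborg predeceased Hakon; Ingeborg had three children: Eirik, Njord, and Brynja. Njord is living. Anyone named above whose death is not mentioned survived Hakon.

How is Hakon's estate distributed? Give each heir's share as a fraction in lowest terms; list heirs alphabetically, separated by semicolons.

Brynja 1/12; Eirik 1/12; Gudrun 1/12; Jorunn 1/12; Kolbein 1/12; Njord 1/12; Ragna 1/12; Sindre 1/4; Vidar 1/12; Ylva 1/12

There is no surviving spouse, so the entire estate passes to Hakon's descendants per stirpes.
Magnus left no surviving issue, so that branch lapses and is disregarded.
The estate is divided into 4 equal shares of 1/4 among Sindre, Oskar, Hallvard, Ingeborg.
Sindre is living and takes 1/4.
Oskar predeceased; the 1/4 allotted to Oskar's branch passes to Oskar's issue by representation.
The 1/4 is divided into 3 equal shares of 1/12 among Vidar, Kolbein, Jorunn.
Vidar is living and takes 1/12.
Kolbein is living and takes 1/12.
Jorunn is living and takes 1/12.
Hallvard predeceased; the 1/4 allotted to Hallvard's branch passes to Hallvard's issue by representation.
The 1/4 is divided into 3 equal shares of 1/12 among Ylva, Gudrun, Ragna.
Ylva is living and takes 1/12.
Gudrun is living and takes 1/12.
Ragna is living and takes 1/12.
Ingeborg predeceased; the 1/4 allotted to Ingeborg's branch passes to Ingeborg's issue by representation.
The 1/4 is divided into 3 equal shares of 1/12 among Eirik, Njord, Brynja.
Eirik is living and takes 1/12.
Njord is living and takes 1/12.
Brynja is living and takes 1/12.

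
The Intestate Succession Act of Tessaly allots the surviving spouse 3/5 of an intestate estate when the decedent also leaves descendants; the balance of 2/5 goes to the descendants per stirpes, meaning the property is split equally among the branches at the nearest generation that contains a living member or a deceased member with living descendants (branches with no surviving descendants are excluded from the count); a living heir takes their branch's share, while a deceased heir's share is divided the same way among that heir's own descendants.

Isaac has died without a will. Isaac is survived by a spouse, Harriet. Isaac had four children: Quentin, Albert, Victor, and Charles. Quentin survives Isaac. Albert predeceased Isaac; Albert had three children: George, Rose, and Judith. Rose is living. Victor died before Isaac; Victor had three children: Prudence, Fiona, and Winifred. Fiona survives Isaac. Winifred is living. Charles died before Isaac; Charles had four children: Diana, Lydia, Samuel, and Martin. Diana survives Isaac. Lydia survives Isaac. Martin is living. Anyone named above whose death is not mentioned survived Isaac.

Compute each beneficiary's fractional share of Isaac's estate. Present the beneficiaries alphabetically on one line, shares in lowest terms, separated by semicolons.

Diana 1/40; Fiona 1/30; George 1/30; Harriet 3/5; Judith 1/30; Lydia 1/40; Martin 1/40; Prudence 1/30; Quentin 1/10; Rose 1/30; Samuel 1/40; Winifred 1/30

Harriet, as surviving spouse, takes 3/5.
The remaining 2/5 passes to Isaac's descendants per stirpes.
The 2/5 is divided into 4 equal shares of 1/10 among Quentin, Albert, Victor, Charles.
Quentin is living and takes 1/10.
Albert predeceased; the 1/10 allotted to Albert's branch passes to Albert's issue by representation.
The 1/10 is divided into 3 equal shares of 1/30 among George, Rose, Judith.
George is living and takes 1/30.
Rose is living and takes 1/30.
Judith is living and takes 1/30.
Victor predeceased; the 1/10 allotted to Victor's branch passes to Victor's issue by representation.
The 1/10 is divided into 3 equal shares of 1/30 among Prudence, Fiona, Winifred.
Prudence is living and takes 1/30.
Fiona is living and takes 1/30.
Winifred is living and takes 1/30.
Charles predeceased; the 1/10 allotted to Charles's branch passes to Charles's issue by representation.
The 1/10 is divided into 4 equal shares of 1/40 among Diana, Lydia, Samuel, Martin.
Diana is living and takes 1/40.
Lydia is living and takes 1/40.
Samuel is living and takes 1/40.
Martin is living and takes 1/40.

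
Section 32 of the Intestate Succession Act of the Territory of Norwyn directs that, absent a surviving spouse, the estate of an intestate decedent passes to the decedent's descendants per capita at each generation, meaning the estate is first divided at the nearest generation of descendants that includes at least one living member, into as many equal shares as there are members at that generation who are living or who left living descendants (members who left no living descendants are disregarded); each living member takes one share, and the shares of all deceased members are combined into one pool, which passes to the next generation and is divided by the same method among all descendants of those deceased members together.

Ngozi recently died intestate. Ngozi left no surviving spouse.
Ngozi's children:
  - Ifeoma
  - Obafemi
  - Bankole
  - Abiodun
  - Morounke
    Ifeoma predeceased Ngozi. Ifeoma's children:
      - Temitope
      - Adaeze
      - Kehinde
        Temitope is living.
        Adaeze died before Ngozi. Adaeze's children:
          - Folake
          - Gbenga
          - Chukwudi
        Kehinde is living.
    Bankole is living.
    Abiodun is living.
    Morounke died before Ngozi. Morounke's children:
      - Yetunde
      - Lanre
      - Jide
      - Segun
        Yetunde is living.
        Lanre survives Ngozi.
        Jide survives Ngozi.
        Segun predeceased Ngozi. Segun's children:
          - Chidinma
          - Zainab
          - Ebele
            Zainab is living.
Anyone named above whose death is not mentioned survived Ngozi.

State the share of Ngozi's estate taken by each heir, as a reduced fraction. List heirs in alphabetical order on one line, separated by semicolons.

Abiodun 1/5; Bankole 1/5; Chidinma 2/105; Chukwudi 2/105; Ebele 2/105; Folake 2/105; Gbenga 2/105; Jide 2/35; Kehinde 2/35; Lanre 2/35; Obafemi 1/5; Temitope 2/35; Yetunde 2/35; Zainab 2/105

There is no surviving spouse, so the entire estate passes to Ngozi's descendants per capita at each generation.
At generation 1 (Ifeoma, Obafemi, Bankole, Abiodun, Morounke) there are 5 shares of (1)/5 = 1/5 each.
Living: Obafemi, Bankole, and Abiodun — each takes 1/5.
Deceased: Ifeoma and Morounke. Their combined 2/5 is pooled and carried to generation 2.
At generation 2 (Temitope, Adaeze, Kehinde, Yetunde, Lanre, Jide, Segun) there are 7 shares of (2/5)/7 = 2/35 each.
Living: Temitope, Kehinde, Yetunde, Lanre, and Jide — each takes 2/35.
Deceased: Adaeze and Segun. Their combined 4/35 is pooled and carried to generation 3.
At generation 3 (Folake, Gbenga, Chukwudi, Chidinma, Zainab, Ebele) there are 6 shares of (4/35)/6 = 2/105 each.
Living: Folake, Gbenga, Chukwudi, Chidinma, Zainab, and Ebele — each takes 2/105.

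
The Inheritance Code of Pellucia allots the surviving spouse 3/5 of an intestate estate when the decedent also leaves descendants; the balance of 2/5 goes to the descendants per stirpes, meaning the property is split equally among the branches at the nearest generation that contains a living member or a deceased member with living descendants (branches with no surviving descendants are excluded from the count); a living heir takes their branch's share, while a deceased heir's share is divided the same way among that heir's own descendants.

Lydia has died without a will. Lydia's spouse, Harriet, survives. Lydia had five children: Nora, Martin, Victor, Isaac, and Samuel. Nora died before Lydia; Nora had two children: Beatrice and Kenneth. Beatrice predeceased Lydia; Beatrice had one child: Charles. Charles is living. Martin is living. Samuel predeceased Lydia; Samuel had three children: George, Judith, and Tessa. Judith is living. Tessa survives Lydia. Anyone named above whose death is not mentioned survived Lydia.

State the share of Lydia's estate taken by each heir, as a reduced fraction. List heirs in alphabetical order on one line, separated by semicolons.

Charles 1/25; George 2/75; Harriet 3/5; Isaac 2/25; Judith 2/75; Kenneth 1/25; Martin 2/25; Tessa 2/75; Victor 2/25

Harriet, as surviving spouse, takes 3/5.
The remaining 2/5 passes to Lydia's descendants per stirpes.
The 2/5 is divided into 5 equal shares of 2/25 among Nora, Martin, Victor, Isaac, Samuel.
Nora predeceased; the 2/25 allotted to Nora's branch passes to Nora's issue by representation.
The 2/25 is divided into 2 equal shares of 1/25 among Beatrice, Kenneth.
Beatrice predeceased; the 1/25 allotted to Beatrice's branch passes to Beatrice's issue by representation.
Charles is the sole taker at this level and receives the full 1/25.
Kenneth is living and takes 1/25.
Martin is living and takes 2/25.
Victor is living and takes 2/25.
Isaac is living and takes 2/25.
Samuel predeceased; the 2/25 allotted to Samuel's branch passes to Samuel's issue by representation.
The 2/25 is divided into 3 equal shares of 2/75 among George, Judith, Tessa.
George is living and takes 2/75.
Judith is living and takes 2/75.
Tessa is living and takes 2/75.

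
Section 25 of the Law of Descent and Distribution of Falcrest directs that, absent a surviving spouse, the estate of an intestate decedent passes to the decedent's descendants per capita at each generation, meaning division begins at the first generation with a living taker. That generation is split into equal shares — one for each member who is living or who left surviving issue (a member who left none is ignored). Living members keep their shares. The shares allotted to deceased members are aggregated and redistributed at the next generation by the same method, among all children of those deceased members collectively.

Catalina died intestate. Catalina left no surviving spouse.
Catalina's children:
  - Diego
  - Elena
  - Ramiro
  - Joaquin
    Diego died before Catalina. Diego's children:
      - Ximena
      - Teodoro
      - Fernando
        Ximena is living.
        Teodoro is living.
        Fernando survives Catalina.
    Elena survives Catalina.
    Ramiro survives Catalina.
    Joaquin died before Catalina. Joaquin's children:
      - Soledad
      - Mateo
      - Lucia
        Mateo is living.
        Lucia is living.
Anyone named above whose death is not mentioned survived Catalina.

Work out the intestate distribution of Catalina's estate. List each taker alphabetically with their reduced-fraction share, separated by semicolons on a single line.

There is no surviving spouse, so the entire estate passes to Catalina's descendants per capita at each generation.
At generation 1 (Diego, Elena, Ramiro, Joaquin) there are 4 shares of (1)/4 = 1/4 each.
Living: Elena and Ramiro — each takes 1/4.
Deceased: Diego and Joaquin. Their combined 1/2 is pooled and carried to generation 2.
At generation 2 (Ximena, Teodoro, Fernando, Soledad, Mateo, Lucia) there are 6 shares of (1/2)/6 = 1/12 each.
Living: Ximena, Teodoro, Fernando, Soledad, Mateo, and Lucia — each takes 1/12.

Elena 1/4; Fernando 1/12; Lucia 1/12; Mateo 1/12; Ramiro 1/4; Soledad 1/12; Teodoro 1/12; Ximena 1/12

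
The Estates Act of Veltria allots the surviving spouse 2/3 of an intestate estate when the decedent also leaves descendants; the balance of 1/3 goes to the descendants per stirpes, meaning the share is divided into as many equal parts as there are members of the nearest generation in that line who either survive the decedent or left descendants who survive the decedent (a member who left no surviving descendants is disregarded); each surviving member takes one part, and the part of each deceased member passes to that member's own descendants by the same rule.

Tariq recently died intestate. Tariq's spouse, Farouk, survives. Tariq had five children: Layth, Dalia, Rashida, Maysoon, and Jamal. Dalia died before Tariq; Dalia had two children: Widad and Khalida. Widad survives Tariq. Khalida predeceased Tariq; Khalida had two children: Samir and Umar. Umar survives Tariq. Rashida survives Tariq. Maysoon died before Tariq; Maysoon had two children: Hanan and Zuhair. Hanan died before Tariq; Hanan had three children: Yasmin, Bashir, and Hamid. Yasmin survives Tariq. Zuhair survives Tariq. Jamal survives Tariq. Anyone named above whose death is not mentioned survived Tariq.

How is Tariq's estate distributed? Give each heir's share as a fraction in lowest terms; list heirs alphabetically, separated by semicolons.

Farouk, as surviving spouse, takes 2/3.
The remaining 1/3 passes to Tariq's descendants per stirpes.
The 1/3 is divided into 5 equal shares of 1/15 among Layth, Dalia, Rashida, Maysoon, Jamal.
Layth is living and takes 1/15.
Dalia predeceased; the 1/15 allotted to Dalia's branch passes to Dalia's issue by representation.
The 1/15 is divided into 2 equal shares of 1/30 among Widad, Khalida.
Widad is living and takes 1/30.
Khalida predeceased; the 1/30 allotted to Khalida's branch passes to Khalida's issue by representation.
The 1/30 is divided into 2 equal shares of 1/60 among Samir, Umar.
Samir is living and takes 1/60.
Umar is living and takes 1/60.
Rashida is living and takes 1/15.
Maysoon predeceased; the 1/15 allotted to Maysoon's branch passes to Maysoon's issue by representation.
The 1/15 is divided into 2 equal shares of 1/30 among Hanan, Zuhair.
Hanan predeceased; the 1/30 allotted to Hanan's branch passes to Hanan's issue by representation.
The 1/30 is divided into 3 equal shares of 1/90 among Yasmin, Bashir, Hamid.
Yasmin is living and takes 1/90.
Bashir is living and takes 1/90.
Hamid is living and takes 1/90.
Zuhair is living and takes 1/30.
Jamal is living and takes 1/15.

Bashir 1/90; Farouk 2/3; Hamid 1/90; Jamal 1/15; Layth 1/15; Rashida 1/15; Samir 1/60; Umar 1/60; Widad 1/30; Yasmin 1/90; Zuhair 1/30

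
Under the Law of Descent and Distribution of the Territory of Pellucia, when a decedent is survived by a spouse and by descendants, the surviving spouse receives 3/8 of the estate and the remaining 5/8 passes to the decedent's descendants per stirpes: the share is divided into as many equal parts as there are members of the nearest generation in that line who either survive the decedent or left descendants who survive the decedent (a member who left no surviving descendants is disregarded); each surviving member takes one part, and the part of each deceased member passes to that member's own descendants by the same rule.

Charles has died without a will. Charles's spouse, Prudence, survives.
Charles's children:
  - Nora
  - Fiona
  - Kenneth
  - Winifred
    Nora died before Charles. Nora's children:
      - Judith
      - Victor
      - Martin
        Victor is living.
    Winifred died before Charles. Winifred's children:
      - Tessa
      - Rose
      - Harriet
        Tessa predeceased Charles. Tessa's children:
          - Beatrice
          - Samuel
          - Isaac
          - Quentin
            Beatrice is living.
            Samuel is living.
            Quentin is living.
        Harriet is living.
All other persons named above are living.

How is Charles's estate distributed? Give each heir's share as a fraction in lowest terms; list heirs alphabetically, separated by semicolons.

Prudence, as surviving spouse, takes 3/8.
The remaining 5/8 passes to Charles's descendants per stirpes.
The 5/8 is divided into 4 equal shares of 5/32 among Nora, Fiona, Kenneth, Winifred.
Nora predeceased; the 5/32 allotted to Nora's branch passes to Nora's issue by representation.
The 5/32 is divided into 3 equal shares of 5/96 among Judith, Victor, Martin.
Judith is living and takes 5/96.
Victor is living and takes 5/96.
Martin is living and takes 5/96.
Fiona is living and takes 5/32.
Kenneth is living and takes 5/32.
Winifred predeceased; the 5/32 allotted to Winifred's branch passes to Winifred's issue by representation.
The 5/32 is divided into 3 equal shares of 5/96 among Tessa, Rose, Harriet.
Tessa predeceased; the 5/96 allotted to Tessa's branch passes to Tessa's issue by representation.
The 5/96 is divided into 4 equal shares of 5/384 among Beatrice, Samuel, Isaac, Quentin.
Beatrice is living and takes 5/384.
Samuel is living and takes 5/384.
Isaac is living and takes 5/384.
Quentin is living and takes 5/384.
Rose is living and takes 5/96.
Harriet is living and takes 5/96.

Beatrice 5/384; Fiona 5/32; Harriet 5/96; Isaac 5/384; Judith 5/96; Kenneth 5/32; Martin 5/96; Prudence 3/8; Quentin 5/384; Rose 5/96; Samuel 5/384; Victor 5/96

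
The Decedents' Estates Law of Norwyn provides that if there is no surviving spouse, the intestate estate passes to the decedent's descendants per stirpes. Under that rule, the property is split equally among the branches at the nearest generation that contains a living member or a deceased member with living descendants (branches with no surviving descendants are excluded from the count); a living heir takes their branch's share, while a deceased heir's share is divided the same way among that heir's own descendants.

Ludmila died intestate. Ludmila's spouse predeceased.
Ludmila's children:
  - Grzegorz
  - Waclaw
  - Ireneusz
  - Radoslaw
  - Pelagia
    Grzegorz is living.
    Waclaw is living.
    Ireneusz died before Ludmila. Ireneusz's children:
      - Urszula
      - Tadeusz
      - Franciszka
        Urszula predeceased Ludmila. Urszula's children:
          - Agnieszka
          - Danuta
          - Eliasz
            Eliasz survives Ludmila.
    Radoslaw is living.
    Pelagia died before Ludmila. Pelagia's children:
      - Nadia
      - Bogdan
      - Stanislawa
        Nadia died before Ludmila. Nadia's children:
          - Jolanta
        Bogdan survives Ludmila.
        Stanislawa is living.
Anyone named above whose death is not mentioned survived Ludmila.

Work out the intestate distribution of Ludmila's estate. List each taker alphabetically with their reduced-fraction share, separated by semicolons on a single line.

Agnieszka 1/45; Bogdan 1/15; Danuta 1/45; Eliasz 1/45; Franciszka 1/15; Grzegorz 1/5; Jolanta 1/15; Radoslaw 1/5; Stanislawa 1/15; Tadeusz 1/15; Waclaw 1/5

There is no surviving spouse, so the entire estate passes to Ludmila's descendants per stirpes.
The estate is divided into 5 equal shares of 1/5 among Grzegorz, Waclaw, Ireneusz, Radoslaw, Pelagia.
Grzegorz is living and takes 1/5.
Waclaw is living and takes 1/5.
Ireneusz predeceased; the 1/5 allotted to Ireneusz's branch passes to Ireneusz's issue by representation.
The 1/5 is divided into 3 equal shares of 1/15 among Urszula, Tadeusz, Franciszka.
Urszula predeceased; the 1/15 allotted to Urszula's branch passes to Urszula's issue by representation.
The 1/15 is divided into 3 equal shares of 1/45 among Agnieszka, Danuta, Eliasz.
Agnieszka is living and takes 1/45.
Danuta is living and takes 1/45.
Eliasz is living and takes 1/45.
Tadeusz is living and takes 1/15.
Franciszka is living and takes 1/15.
Radoslaw is living and takes 1/5.
Pelagia predeceased; the 1/5 allotted to Pelagia's branch passes to Pelagia's issue by representation.
The 1/5 is divided into 3 equal shares of 1/15 among Nadia, Bogdan, Stanislawa.
Nadia predeceased; the 1/15 allotted to Nadia's branch passes to Nadia's issue by representation.
Jolanta is the sole taker at this level and receives the full 1/15.
Bogdan is living and takes 1/15.
Stanislawa is living and takes 1/15.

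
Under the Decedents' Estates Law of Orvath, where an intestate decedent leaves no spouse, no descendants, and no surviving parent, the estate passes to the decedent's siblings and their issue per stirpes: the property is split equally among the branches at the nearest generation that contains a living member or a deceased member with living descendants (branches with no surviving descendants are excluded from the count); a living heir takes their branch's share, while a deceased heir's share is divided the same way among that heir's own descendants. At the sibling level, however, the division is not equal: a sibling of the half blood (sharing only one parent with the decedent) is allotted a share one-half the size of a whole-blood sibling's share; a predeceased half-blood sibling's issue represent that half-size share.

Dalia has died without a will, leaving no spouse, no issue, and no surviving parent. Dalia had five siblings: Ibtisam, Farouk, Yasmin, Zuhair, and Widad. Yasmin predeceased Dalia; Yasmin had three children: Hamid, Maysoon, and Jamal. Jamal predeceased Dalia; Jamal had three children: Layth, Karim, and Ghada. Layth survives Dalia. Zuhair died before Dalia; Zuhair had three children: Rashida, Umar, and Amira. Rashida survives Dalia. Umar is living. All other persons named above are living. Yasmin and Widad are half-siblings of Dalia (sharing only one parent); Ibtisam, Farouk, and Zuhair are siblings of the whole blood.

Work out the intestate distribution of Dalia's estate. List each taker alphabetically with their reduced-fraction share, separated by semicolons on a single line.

Amira 1/12; Farouk 1/4; Ghada 1/72; Hamid 1/24; Ibtisam 1/4; Karim 1/72; Layth 1/72; Maysoon 1/24; Rashida 1/12; Umar 1/12; Widad 1/8

No spouse, descendants, or parent survives, so the estate passes to Dalia's siblings per stirpes.
Half-blood siblings count for one-half the weight of whole-blood siblings at the initial division.
Dividing 1 in proportion to weights (total weight 4): Ibtisam (weight 1) → 1/4; Farouk (weight 1) → 1/4; Yasmin (weight 1/2) → 1/8; Zuhair (weight 1) → 1/4; Widad (weight 1/2) → 1/8.
Ibtisam is living and takes 1/4.
Farouk is living and takes 1/4.
Yasmin predeceased; the 1/8 allotted to Yasmin's branch passes to Yasmin's issue by representation.
The 1/8 is divided into 3 equal shares of 1/24 among Hamid, Maysoon, Jamal.
Hamid is living and takes 1/24.
Maysoon is living and takes 1/24.
Jamal predeceased; the 1/24 allotted to Jamal's branch passes to Jamal's issue by representation.
The 1/24 is divided into 3 equal shares of 1/72 among Layth, Karim, Ghada.
Layth is living and takes 1/72.
Karim is living and takes 1/72.
Ghada is living and takes 1/72.
Zuhair predeceased; the 1/4 allotted to Zuhair's branch passes to Zuhair's issue by representation.
The 1/4 is divided into 3 equal shares of 1/12 among Rashida, Umar, Amira.
Rashida is living and takes 1/12.
Umar is living and takes 1/12.
Amira is living and takes 1/12.
Widad is living and takes 1/8.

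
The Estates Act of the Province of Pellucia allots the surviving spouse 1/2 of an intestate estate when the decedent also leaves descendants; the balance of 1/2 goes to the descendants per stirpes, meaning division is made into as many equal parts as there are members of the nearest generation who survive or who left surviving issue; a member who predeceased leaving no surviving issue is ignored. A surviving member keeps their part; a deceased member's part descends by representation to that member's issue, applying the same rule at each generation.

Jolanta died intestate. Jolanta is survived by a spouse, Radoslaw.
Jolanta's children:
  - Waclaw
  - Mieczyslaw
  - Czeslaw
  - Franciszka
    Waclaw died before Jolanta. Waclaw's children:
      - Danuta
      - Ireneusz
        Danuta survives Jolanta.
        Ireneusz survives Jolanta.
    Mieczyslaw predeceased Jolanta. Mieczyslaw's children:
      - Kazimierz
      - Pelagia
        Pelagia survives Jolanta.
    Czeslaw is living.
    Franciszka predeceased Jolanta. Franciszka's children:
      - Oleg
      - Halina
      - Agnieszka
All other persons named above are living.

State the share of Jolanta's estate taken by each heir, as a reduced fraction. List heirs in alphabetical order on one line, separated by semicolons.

Radoslaw, as surviving spouse, takes 1/2.
The remaining 1/2 passes to Jolanta's descendants per stirpes.
The 1/2 is divided into 4 equal shares of 1/8 among Waclaw, Mieczyslaw, Czeslaw, Franciszka.
Waclaw predeceased; the 1/8 allotted to Waclaw's branch passes to Waclaw's issue by representation.
The 1/8 is divided into 2 equal shares of 1/16 among Danuta, Ireneusz.
Danuta is living and takes 1/16.
Ireneusz is living and takes 1/16.
Mieczyslaw predeceased; the 1/8 allotted to Mieczyslaw's branch passes to Mieczyslaw's issue by representation.
The 1/8 is divided into 2 equal shares of 1/16 among Kazimierz, Pelagia.
Kazimierz is living and takes 1/16.
Pelagia is living and takes 1/16.
Czeslaw is living and takes 1/8.
Franciszka predeceased; the 1/8 allotted to Franciszka's branch passes to Franciszka's issue by representation.
The 1/8 is divided into 3 equal shares of 1/24 among Oleg, Halina, Agnieszka.
Oleg is living and takes 1/24.
Halina is living and takes 1/24.
Agnieszka is living and takes 1/24.

Agnieszka 1/24; Czeslaw 1/8; Danuta 1/16; Halina 1/24; Ireneusz 1/16; Kazimierz 1/16; Oleg 1/24; Pelagia 1/16; Radoslaw 1/2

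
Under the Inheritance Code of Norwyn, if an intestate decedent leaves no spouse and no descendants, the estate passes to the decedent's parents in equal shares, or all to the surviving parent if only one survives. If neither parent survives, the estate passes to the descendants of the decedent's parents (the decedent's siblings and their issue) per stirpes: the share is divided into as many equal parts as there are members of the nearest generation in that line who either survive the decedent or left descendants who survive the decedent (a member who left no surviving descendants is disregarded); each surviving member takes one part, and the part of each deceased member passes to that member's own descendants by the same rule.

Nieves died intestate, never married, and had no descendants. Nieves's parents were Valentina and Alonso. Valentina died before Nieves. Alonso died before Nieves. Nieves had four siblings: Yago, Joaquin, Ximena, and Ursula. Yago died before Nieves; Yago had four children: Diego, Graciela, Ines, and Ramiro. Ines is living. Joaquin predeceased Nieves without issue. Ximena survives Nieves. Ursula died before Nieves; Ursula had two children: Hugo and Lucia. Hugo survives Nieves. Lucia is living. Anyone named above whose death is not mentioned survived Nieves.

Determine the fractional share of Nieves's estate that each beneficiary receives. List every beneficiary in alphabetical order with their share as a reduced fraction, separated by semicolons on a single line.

Neither parent survives and there are no descendants, so the estate passes to Nieves's siblings and their issue per stirpes.
Joaquin left no surviving issue, so that branch lapses and is disregarded.
The estate is divided into 3 equal shares of 1/3 among Yago, Ximena, Ursula.
Yago predeceased; the 1/3 allotted to Yago's branch passes to Yago's issue by representation.
The 1/3 is divided into 4 equal shares of 1/12 among Diego, Graciela, Ines, Ramiro.
Diego is living and takes 1/12.
Graciela is living and takes 1/12.
Ines is living and takes 1/12.
Ramiro is living and takes 1/12.
Ximena is living and takes 1/3.
Ursula predeceased; the 1/3 allotted to Ursula's branch passes to Ursula's issue by representation.
The 1/3 is divided into 2 equal shares of 1/6 among Hugo, Lucia.
Hugo is living and takes 1/6.
Lucia is living and takes 1/6.

Diego 1/12; Graciela 1/12; Hugo 1/6; Ines 1/12; Lucia 1/6; Ramiro 1/12; Ximena 1/3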